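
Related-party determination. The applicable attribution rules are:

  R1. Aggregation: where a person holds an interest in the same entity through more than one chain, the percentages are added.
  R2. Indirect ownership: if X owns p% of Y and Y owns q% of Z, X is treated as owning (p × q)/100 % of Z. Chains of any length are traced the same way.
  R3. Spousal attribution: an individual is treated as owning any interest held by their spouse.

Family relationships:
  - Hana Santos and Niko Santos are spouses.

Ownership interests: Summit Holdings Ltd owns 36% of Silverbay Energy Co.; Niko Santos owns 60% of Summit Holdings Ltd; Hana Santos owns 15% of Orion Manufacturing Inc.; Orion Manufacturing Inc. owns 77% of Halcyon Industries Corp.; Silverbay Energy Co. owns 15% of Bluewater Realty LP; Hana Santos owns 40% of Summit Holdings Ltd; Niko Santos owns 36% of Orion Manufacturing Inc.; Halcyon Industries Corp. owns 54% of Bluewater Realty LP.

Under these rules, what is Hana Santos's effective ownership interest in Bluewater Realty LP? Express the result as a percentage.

By spousal attribution (R3), Hana Santos is treated as also owning Niko Santos's interest in Summit Holdings Ltd, giving 40% + 60% = 100%.
By spousal attribution (R3), Hana Santos is treated as also owning Niko Santos's interest in Orion Manufacturing Inc, giving 15% + 36% = 51%.
Chain via Summit Holdings Ltd → Silverbay Energy Co. (R2): 100% × 36% × 15% = 5.4% of Bluewater Realty LP.
Chain via Orion Manufacturing Inc. → Halcyon Industries Corp. (R2): 51% × 77% × 54% = 21.2058% of Bluewater Realty LP.
Aggregating (R1): 5.4% + 21.2058% = 26.6058%.

26.6058%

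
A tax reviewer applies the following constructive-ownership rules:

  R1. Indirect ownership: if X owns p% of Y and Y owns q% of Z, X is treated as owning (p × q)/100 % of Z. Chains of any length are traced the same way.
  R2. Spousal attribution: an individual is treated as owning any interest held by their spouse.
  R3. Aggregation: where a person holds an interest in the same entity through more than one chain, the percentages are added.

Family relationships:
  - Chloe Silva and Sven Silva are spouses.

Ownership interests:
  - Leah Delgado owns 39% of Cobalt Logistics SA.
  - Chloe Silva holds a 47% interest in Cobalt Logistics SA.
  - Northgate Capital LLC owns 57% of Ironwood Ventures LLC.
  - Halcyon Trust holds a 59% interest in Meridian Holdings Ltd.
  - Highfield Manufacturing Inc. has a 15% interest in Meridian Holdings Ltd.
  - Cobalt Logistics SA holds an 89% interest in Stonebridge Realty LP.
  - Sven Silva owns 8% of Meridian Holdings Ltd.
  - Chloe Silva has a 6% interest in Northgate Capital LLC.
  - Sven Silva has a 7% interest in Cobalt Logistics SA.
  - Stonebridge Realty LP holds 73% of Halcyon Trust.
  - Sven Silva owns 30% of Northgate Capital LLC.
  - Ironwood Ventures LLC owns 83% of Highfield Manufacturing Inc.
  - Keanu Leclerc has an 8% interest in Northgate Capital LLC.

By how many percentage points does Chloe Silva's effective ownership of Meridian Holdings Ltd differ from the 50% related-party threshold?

18.745818

By spousal attribution (R2), Chloe Silva is treated as also owning Sven Silva's interest in Cobalt Logistics SA, giving 47% + 7% = 54%.
By spousal attribution (R2), Chloe Silva is treated as also owning Sven Silva's interest in Northgate Capital LLC, giving 6% + 30% = 36%.
By spousal attribution (R2), Chloe Silva is treated as owning Sven Silva's 8% interest in Meridian Holdings Ltd.
Chain via Cobalt Logistics SA → Stonebridge Realty LP → Halcyon Trust (R1): 54% × 89% × 73% × 59% = 20.699442% of Meridian Holdings Ltd.
Chain via Northgate Capital LLC → Ironwood Ventures LLC → Highfield Manufacturing Inc. (R1): 36% × 57% × 83% × 15% = 2.55474% of Meridian Holdings Ltd.
Direct interest in Meridian Holdings Ltd: 8%.
Aggregating (R3): 20.699442% + 2.55474% + 8% = 31.254182%.
31.254182% falls short of the 50% threshold by 18.745818 percentage points.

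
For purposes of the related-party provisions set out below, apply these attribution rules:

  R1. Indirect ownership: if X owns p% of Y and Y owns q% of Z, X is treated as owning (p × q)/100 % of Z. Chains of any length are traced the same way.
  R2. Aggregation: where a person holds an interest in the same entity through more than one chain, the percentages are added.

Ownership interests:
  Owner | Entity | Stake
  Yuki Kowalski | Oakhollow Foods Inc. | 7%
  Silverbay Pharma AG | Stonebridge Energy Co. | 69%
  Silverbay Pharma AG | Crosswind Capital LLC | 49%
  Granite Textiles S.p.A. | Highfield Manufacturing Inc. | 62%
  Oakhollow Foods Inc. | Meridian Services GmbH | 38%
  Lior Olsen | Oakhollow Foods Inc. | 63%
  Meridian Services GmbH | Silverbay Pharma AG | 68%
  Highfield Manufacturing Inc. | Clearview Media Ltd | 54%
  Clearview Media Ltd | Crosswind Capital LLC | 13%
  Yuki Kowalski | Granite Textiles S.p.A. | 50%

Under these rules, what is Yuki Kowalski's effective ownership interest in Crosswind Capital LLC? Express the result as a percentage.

Chain via Granite Textiles S.p.A. → Highfield Manufacturing Inc. → Clearview Media Ltd (R1): 50% × 62% × 54% × 13% = 2.1762% of Crosswind Capital LLC.
Chain via Oakhollow Foods Inc. → Meridian Services GmbH → Silverbay Pharma AG (R1): 7% × 38% × 68% × 49% = 0.886312% of Crosswind Capital LLC.
Aggregating (R2): 2.1762% + 0.886312% = 3.062512%.

3.062512%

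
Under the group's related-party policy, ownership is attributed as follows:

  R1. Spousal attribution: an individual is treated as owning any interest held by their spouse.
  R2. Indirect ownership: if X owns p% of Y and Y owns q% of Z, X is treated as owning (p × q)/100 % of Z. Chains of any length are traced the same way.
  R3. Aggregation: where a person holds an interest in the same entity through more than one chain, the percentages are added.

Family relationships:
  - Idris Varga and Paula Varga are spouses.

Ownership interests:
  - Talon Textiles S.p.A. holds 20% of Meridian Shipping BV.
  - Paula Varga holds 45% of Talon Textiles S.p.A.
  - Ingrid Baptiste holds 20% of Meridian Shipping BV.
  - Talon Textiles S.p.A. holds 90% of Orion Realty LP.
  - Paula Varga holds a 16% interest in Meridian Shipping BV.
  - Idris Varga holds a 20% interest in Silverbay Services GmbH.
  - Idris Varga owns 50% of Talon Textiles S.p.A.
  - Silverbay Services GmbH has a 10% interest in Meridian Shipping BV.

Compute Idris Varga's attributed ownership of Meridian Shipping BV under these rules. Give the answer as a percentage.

By spousal attribution (R1), Idris Varga is treated as also owning Paula Varga's interest in Talon Textiles S.p.A, giving 50% + 45% = 95%.
By spousal attribution (R1), Idris Varga is treated as owning Paula Varga's 16% interest in Meridian Shipping BV.
Chain via Talon Textiles S.p.A. (R2): 95% × 20% = 19% of Meridian Shipping BV.
Chain via Silverbay Services GmbH (R2): 20% × 10% = 2% of Meridian Shipping BV.
Direct interest in Meridian Shipping BV: 16%.
Aggregating (R3): 19% + 2% + 16% = 37%.

37%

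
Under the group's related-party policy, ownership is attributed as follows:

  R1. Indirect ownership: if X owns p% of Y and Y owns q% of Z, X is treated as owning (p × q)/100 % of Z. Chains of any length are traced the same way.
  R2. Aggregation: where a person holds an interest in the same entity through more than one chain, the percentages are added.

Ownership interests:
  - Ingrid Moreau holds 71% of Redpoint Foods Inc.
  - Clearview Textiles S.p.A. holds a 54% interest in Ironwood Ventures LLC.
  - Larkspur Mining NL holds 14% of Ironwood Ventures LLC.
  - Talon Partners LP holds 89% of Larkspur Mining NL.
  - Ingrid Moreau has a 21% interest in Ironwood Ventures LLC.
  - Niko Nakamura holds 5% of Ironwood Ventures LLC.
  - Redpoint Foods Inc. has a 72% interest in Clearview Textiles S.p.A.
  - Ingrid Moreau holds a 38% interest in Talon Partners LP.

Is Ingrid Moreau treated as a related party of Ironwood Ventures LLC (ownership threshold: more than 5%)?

Yes

Chain via Talon Partners LP → Larkspur Mining NL (R1): 38% × 89% × 14% = 4.7348% of Ironwood Ventures LLC.
Chain via Redpoint Foods Inc. → Clearview Textiles S.p.A. (R1): 71% × 72% × 54% = 27.6048% of Ironwood Ventures LLC.
Direct interest in Ironwood Ventures LLC: 21%.
Aggregating (R2): 4.7348% + 27.6048% + 21% = 53.3396%.
53.3396% exceeds the 5% threshold, so Ingrid is a related party to Ironwood Ventures LLC.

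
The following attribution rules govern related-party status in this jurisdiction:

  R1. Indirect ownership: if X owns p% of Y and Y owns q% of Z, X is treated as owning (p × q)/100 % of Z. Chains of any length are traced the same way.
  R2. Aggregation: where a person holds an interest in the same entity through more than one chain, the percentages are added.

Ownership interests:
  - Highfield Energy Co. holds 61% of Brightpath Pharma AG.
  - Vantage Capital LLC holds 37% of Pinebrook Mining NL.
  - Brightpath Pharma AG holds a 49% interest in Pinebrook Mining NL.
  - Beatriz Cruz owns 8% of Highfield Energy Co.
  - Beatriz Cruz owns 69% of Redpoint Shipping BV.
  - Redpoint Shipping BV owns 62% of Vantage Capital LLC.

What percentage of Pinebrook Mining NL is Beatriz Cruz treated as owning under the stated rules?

18.2198%

Chain via Highfield Energy Co. → Brightpath Pharma AG (R1): 8% × 61% × 49% = 2.3912% of Pinebrook Mining NL.
Chain via Redpoint Shipping BV → Vantage Capital LLC (R1): 69% × 62% × 37% = 15.8286% of Pinebrook Mining NL.
Aggregating (R2): 2.3912% + 15.8286% = 18.2198%.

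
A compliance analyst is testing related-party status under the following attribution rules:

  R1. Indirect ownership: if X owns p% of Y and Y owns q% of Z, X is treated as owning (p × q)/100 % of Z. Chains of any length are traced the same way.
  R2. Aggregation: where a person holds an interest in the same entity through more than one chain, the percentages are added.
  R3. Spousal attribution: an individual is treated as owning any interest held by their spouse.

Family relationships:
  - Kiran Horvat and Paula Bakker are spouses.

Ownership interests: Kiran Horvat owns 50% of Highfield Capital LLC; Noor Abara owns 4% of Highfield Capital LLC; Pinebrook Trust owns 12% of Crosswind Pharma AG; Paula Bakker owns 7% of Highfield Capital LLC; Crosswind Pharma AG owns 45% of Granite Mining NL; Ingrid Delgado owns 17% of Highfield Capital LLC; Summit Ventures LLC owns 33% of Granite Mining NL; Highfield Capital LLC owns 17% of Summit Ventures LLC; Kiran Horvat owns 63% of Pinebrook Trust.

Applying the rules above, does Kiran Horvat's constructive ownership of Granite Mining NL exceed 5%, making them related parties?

Yes

By spousal attribution (R3), Kiran Horvat is treated as also owning Paula Bakker's interest in Highfield Capital LLC, giving 50% + 7% = 57%.
Chain via Pinebrook Trust → Crosswind Pharma AG (R1): 63% × 12% × 45% = 3.402% of Granite Mining NL.
Chain via Highfield Capital LLC → Summit Ventures LLC (R1): 57% × 17% × 33% = 3.1977% of Granite Mining NL.
Aggregating (R2): 3.402% + 3.1977% = 6.5997%.
6.5997% exceeds the 5% threshold, so Kiran is a related party to Granite Mining NL.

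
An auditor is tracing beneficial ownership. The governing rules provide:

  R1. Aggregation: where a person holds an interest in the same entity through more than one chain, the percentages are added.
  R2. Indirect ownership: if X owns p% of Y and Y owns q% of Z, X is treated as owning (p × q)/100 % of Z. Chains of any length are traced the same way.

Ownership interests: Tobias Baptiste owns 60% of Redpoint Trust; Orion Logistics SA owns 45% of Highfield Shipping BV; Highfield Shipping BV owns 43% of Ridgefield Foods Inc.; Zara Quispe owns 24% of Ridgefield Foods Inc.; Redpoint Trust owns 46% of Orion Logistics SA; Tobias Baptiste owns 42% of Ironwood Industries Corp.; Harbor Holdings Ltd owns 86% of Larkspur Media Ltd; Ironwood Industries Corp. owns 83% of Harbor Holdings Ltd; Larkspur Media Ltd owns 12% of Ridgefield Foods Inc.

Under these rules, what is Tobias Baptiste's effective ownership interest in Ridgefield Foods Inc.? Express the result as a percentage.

8.938152%

Chain via Redpoint Trust → Orion Logistics SA → Highfield Shipping BV (R2): 60% × 46% × 45% × 43% = 5.3406% of Ridgefield Foods Inc.
Chain via Ironwood Industries Corp. → Harbor Holdings Ltd → Larkspur Media Ltd (R2): 42% × 83% × 86% × 12% = 3.597552% of Ridgefield Foods Inc.
Aggregating (R1): 5.3406% + 3.597552% = 8.938152%.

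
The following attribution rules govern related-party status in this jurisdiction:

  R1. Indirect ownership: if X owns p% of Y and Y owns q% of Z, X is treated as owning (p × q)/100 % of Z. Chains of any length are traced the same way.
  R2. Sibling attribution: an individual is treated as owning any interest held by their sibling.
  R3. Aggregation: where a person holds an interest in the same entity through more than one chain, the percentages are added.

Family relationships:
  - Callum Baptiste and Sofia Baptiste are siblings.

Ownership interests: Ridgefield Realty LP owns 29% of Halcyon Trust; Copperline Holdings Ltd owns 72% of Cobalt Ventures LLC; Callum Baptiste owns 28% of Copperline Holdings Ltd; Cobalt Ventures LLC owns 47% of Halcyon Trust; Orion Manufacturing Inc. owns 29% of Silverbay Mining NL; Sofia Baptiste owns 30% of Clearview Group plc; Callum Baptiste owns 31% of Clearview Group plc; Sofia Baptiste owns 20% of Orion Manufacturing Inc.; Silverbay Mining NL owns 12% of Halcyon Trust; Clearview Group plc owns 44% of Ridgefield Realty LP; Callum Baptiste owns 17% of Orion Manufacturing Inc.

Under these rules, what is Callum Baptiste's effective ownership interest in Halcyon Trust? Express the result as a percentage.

18.5464%

By sibling attribution (R2), Callum Baptiste is treated as also owning Sofia Baptiste's interest in Clearview Group plc, giving 31% + 30% = 61%.
By sibling attribution (R2), Callum Baptiste is treated as also owning Sofia Baptiste's interest in Orion Manufacturing Inc, giving 17% + 20% = 37%.
Chain via Clearview Group plc → Ridgefield Realty LP (R1): 61% × 44% × 29% = 7.7836% of Halcyon Trust.
Chain via Orion Manufacturing Inc. → Silverbay Mining NL (R1): 37% × 29% × 12% = 1.2876% of Halcyon Trust.
Chain via Copperline Holdings Ltd → Cobalt Ventures LLC (R1): 28% × 72% × 47% = 9.4752% of Halcyon Trust.
Aggregating (R3): 7.7836% + 1.2876% + 9.4752% = 18.5464%.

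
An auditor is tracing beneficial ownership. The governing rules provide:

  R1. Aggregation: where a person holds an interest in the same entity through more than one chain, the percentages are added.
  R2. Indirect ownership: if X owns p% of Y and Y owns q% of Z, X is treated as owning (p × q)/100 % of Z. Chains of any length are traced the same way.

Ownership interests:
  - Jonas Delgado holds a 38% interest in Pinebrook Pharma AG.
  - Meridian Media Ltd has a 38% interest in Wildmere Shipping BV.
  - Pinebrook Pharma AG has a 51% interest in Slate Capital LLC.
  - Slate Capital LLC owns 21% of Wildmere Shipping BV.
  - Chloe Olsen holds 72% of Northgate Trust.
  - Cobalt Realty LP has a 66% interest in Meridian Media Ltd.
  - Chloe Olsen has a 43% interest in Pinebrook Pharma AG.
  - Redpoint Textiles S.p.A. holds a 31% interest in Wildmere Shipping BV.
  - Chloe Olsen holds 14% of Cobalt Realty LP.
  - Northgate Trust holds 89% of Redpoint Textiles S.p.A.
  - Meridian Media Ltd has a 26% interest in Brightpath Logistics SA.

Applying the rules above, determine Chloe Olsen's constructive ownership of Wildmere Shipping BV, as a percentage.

Chain via Northgate Trust → Redpoint Textiles S.p.A. (R2): 72% × 89% × 31% = 19.8648% of Wildmere Shipping BV.
Chain via Cobalt Realty LP → Meridian Media Ltd (R2): 14% × 66% × 38% = 3.5112% of Wildmere Shipping BV.
Chain via Pinebrook Pharma AG → Slate Capital LLC (R2): 43% × 51% × 21% = 4.6053% of Wildmere Shipping BV.
Aggregating (R1): 19.8648% + 3.5112% + 4.6053% = 27.9813%.

27.9813%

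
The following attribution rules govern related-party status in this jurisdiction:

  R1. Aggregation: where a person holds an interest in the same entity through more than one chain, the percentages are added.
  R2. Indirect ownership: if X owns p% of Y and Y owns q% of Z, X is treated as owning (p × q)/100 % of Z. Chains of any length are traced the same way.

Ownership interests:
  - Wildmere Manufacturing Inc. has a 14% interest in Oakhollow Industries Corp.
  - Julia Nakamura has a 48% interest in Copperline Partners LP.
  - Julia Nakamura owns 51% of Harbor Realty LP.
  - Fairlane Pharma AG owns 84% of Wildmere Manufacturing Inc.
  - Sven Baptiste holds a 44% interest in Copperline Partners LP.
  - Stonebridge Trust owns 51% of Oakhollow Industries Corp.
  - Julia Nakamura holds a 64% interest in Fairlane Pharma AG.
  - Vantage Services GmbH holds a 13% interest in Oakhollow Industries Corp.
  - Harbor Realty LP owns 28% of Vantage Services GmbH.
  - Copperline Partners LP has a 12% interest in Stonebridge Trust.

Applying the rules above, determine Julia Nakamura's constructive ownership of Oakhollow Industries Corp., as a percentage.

Chain via Fairlane Pharma AG → Wildmere Manufacturing Inc. (R2): 64% × 84% × 14% = 7.5264% of Oakhollow Industries Corp.
Chain via Harbor Realty LP → Vantage Services GmbH (R2): 51% × 28% × 13% = 1.8564% of Oakhollow Industries Corp.
Chain via Copperline Partners LP → Stonebridge Trust (R2): 48% × 12% × 51% = 2.9376% of Oakhollow Industries Corp.
Aggregating (R1): 7.5264% + 1.8564% + 2.9376% = 12.3204%.

12.3204%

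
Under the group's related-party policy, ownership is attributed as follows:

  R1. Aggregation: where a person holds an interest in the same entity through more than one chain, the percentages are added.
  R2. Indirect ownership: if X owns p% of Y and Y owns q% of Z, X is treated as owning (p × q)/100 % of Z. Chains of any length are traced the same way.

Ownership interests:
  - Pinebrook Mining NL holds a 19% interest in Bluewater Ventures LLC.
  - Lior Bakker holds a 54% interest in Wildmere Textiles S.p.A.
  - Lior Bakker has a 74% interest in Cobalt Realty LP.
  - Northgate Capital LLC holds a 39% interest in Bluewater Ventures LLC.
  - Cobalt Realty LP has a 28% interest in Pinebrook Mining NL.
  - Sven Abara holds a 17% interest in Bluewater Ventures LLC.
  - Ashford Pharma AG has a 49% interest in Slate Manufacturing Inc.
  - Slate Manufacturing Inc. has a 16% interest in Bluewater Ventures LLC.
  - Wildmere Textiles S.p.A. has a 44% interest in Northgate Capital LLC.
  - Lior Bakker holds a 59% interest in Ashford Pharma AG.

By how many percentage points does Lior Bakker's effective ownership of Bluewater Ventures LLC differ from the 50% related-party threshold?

Chain via Cobalt Realty LP → Pinebrook Mining NL (R2): 74% × 28% × 19% = 3.9368% of Bluewater Ventures LLC.
Chain via Wildmere Textiles S.p.A. → Northgate Capital LLC (R2): 54% × 44% × 39% = 9.2664% of Bluewater Ventures LLC.
Chain via Ashford Pharma AG → Slate Manufacturing Inc. (R2): 59% × 49% × 16% = 4.6256% of Bluewater Ventures LLC.
Aggregating (R1): 3.9368% + 9.2664% + 4.6256% = 17.8288%.
17.8288% falls short of the 50% threshold by 32.1712 percentage points.

32.1712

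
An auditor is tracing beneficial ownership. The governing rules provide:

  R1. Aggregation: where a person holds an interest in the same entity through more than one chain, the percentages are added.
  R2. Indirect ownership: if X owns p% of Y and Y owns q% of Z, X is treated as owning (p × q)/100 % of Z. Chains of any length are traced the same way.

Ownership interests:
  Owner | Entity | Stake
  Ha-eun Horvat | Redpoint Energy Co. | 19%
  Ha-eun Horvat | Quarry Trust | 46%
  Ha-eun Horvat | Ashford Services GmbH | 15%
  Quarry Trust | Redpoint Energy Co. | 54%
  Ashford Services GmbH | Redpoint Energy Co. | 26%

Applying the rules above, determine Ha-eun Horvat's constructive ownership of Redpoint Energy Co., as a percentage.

47.74%

Chain via Ashford Services GmbH (R2): 15% × 26% = 3.9% of Redpoint Energy Co.
Chain via Quarry Trust (R2): 46% × 54% = 24.84% of Redpoint Energy Co.
Direct interest in Redpoint Energy Co: 19%.
Aggregating (R1): 3.9% + 24.84% + 19% = 47.74%.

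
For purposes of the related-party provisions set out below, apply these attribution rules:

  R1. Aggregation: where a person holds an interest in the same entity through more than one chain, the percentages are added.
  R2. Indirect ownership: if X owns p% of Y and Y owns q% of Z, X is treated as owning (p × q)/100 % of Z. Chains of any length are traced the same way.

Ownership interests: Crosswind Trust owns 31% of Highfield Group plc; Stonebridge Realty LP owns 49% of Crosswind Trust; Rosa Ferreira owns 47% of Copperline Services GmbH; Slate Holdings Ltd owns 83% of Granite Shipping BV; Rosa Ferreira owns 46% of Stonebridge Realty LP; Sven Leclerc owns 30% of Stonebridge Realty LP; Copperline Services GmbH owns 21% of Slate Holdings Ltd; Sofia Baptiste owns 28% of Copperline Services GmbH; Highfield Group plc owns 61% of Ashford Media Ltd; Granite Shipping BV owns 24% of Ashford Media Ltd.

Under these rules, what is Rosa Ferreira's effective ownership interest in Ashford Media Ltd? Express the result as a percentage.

Chain via Copperline Services GmbH → Slate Holdings Ltd → Granite Shipping BV (R2): 47% × 21% × 83% × 24% = 1.966104% of Ashford Media Ltd.
Chain via Stonebridge Realty LP → Crosswind Trust → Highfield Group plc (R2): 46% × 49% × 31% × 61% = 4.262314% of Ashford Media Ltd.
Aggregating (R1): 1.966104% + 4.262314% = 6.228418%.

6.228418%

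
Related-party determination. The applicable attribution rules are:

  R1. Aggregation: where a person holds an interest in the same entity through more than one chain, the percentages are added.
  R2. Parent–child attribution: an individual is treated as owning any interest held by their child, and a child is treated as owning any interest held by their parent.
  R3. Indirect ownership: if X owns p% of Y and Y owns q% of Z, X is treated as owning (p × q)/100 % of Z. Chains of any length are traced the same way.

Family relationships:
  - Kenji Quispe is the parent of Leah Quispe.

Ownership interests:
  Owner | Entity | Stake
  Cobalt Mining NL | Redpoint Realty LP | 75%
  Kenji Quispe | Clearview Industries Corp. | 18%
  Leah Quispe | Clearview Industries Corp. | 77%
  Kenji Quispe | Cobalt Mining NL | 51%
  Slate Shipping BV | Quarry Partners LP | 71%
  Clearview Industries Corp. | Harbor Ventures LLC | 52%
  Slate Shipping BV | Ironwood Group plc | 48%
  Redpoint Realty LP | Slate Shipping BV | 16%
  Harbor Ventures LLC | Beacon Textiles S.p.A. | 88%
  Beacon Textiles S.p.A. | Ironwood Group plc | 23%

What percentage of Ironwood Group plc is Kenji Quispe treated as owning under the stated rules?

12.93616%

By parent–child attribution (R2), Kenji Quispe is treated as also owning Leah Quispe's interest in Clearview Industries Corp, giving 18% + 77% = 95%.
Chain via Cobalt Mining NL → Redpoint Realty LP → Slate Shipping BV (R3): 51% × 75% × 16% × 48% = 2.9376% of Ironwood Group plc.
Chain via Clearview Industries Corp. → Harbor Ventures LLC → Beacon Textiles S.p.A. (R3): 95% × 52% × 88% × 23% = 9.99856% of Ironwood Group plc.
Aggregating (R1): 2.9376% + 9.99856% = 12.93616%.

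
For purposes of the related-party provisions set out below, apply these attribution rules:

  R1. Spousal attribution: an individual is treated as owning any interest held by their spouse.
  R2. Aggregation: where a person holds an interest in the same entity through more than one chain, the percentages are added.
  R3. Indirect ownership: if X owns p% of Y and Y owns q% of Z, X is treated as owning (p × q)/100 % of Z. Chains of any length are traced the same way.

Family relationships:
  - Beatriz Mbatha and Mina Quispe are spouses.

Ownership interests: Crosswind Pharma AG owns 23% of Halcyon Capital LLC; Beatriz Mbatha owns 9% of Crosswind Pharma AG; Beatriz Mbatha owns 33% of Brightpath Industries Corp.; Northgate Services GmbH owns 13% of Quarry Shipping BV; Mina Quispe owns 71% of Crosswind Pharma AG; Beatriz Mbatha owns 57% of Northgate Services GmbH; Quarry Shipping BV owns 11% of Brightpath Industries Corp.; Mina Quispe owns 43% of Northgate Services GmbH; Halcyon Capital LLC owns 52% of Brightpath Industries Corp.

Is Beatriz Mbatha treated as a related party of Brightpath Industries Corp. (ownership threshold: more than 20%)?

By spousal attribution (R1), Beatriz Mbatha is treated as also owning Mina Quispe's interest in Crosswind Pharma AG, giving 9% + 71% = 80%.
By spousal attribution (R1), Beatriz Mbatha is treated as also owning Mina Quispe's interest in Northgate Services GmbH, giving 57% + 43% = 100%.
Chain via Crosswind Pharma AG → Halcyon Capital LLC (R3): 80% × 23% × 52% = 9.568% of Brightpath Industries Corp.
Chain via Northgate Services GmbH → Quarry Shipping BV (R3): 100% × 13% × 11% = 1.43% of Brightpath Industries Corp.
Direct interest in Brightpath Industries Corp: 33%.
Aggregating (R2): 9.568% + 1.43% + 33% = 43.998%.
43.998% exceeds the 20% threshold, so Beatriz is a related party to Brightpath Industries Corp.

Yes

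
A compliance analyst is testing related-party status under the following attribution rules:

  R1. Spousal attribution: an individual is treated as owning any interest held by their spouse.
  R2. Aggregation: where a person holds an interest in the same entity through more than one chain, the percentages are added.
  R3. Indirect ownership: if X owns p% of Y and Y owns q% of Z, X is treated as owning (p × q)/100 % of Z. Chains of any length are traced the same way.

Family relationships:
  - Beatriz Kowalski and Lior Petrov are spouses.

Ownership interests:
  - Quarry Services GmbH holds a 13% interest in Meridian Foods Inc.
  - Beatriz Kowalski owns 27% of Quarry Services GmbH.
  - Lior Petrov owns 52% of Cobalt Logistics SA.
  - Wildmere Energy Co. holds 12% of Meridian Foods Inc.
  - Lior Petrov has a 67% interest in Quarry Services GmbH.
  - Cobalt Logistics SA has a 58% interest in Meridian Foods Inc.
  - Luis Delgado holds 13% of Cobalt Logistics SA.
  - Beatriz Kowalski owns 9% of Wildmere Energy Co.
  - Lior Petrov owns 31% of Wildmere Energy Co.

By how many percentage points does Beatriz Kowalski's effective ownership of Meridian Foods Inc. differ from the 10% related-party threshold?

By spousal attribution (R1), Beatriz Kowalski is treated as also owning Lior Petrov's interest in Wildmere Energy Co, giving 9% + 31% = 40%.
By spousal attribution (R1), Beatriz Kowalski is treated as also owning Lior Petrov's interest in Quarry Services GmbH, giving 27% + 67% = 94%.
By spousal attribution (R1), Beatriz Kowalski is treated as owning Lior Petrov's 52% interest in Cobalt Logistics SA.
Chain via Wildmere Energy Co. (R3): 40% × 12% = 4.8% of Meridian Foods Inc.
Chain via Quarry Services GmbH (R3): 94% × 13% = 12.22% of Meridian Foods Inc.
Chain via Cobalt Logistics SA (R3): 52% × 58% = 30.16% of Meridian Foods Inc.
Aggregating (R2): 4.8% + 12.22% + 30.16% = 47.18%.
47.18% exceeds the 10% threshold by 37.18 percentage points.

37.18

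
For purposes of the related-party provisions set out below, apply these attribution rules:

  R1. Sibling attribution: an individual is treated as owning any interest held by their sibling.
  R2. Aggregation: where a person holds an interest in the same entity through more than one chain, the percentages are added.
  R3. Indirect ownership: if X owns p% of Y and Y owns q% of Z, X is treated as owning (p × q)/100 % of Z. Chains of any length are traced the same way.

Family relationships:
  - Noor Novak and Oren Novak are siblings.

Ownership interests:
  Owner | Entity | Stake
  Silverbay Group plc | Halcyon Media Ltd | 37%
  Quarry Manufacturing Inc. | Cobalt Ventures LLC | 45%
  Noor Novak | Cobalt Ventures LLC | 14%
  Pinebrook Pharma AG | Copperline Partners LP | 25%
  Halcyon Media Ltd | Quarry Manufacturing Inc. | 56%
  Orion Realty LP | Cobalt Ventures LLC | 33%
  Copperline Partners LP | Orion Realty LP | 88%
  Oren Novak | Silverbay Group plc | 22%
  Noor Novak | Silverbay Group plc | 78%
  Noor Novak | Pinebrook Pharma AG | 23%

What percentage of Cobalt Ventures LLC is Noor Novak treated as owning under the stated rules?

By sibling attribution (R1), Noor Novak is treated as also owning Oren Novak's interest in Silverbay Group plc, giving 78% + 22% = 100%.
Chain via Pinebrook Pharma AG → Copperline Partners LP → Orion Realty LP (R3): 23% × 25% × 88% × 33% = 1.6698% of Cobalt Ventures LLC.
Chain via Silverbay Group plc → Halcyon Media Ltd → Quarry Manufacturing Inc. (R3): 100% × 37% × 56% × 45% = 9.324% of Cobalt Ventures LLC.
Direct interest in Cobalt Ventures LLC: 14%.
Aggregating (R2): 1.6698% + 9.324% + 14% = 24.9938%.

24.9938%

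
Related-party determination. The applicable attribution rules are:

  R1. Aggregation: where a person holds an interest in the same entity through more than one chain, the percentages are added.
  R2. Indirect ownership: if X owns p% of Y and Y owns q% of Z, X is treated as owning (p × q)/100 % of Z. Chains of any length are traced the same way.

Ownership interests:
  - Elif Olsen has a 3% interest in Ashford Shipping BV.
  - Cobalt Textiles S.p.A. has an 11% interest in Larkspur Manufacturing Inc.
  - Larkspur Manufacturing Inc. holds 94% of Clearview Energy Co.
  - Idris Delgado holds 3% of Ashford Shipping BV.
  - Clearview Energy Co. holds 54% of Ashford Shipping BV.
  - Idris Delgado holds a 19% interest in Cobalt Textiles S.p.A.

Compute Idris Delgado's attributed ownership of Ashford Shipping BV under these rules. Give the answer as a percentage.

4.060884%

Chain via Cobalt Textiles S.p.A. → Larkspur Manufacturing Inc. → Clearview Energy Co. (R2): 19% × 11% × 94% × 54% = 1.060884% of Ashford Shipping BV.
Direct interest in Ashford Shipping BV: 3%.
Aggregating (R1): 1.060884% + 3% = 4.060884%.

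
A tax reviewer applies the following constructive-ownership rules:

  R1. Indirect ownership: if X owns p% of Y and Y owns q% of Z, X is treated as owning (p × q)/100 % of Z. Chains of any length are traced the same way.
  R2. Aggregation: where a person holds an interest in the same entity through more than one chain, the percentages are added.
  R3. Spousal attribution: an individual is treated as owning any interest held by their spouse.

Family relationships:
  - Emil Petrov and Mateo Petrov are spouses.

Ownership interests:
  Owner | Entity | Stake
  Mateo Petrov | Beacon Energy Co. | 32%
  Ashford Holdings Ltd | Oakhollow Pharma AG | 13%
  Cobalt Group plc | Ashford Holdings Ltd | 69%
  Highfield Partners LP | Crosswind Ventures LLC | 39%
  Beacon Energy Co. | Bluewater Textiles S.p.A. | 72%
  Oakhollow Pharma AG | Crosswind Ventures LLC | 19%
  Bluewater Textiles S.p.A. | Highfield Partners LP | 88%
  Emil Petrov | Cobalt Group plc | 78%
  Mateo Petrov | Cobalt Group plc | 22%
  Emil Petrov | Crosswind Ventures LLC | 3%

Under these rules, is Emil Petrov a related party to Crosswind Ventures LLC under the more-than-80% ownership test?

By spousal attribution (R3), Emil Petrov is treated as also owning Mateo Petrov's interest in Cobalt Group plc, giving 78% + 22% = 100%.
By spousal attribution (R3), Emil Petrov is treated as owning Mateo Petrov's 32% interest in Beacon Energy Co.
Chain via Cobalt Group plc → Ashford Holdings Ltd → Oakhollow Pharma AG (R1): 100% × 69% × 13% × 19% = 1.7043% of Crosswind Ventures LLC.
Direct interest in Crosswind Ventures LLC: 3%.
Chain via Beacon Energy Co. → Bluewater Textiles S.p.A. → Highfield Partners LP (R1): 32% × 72% × 88% × 39% = 7.907328% of Crosswind Ventures LLC.
Aggregating (R2): 1.7043% + 3% + 7.907328% = 12.611628%.
12.611628% does not exceed the 80% threshold, so Emil is not a related party to Crosswind Ventures LLC.

No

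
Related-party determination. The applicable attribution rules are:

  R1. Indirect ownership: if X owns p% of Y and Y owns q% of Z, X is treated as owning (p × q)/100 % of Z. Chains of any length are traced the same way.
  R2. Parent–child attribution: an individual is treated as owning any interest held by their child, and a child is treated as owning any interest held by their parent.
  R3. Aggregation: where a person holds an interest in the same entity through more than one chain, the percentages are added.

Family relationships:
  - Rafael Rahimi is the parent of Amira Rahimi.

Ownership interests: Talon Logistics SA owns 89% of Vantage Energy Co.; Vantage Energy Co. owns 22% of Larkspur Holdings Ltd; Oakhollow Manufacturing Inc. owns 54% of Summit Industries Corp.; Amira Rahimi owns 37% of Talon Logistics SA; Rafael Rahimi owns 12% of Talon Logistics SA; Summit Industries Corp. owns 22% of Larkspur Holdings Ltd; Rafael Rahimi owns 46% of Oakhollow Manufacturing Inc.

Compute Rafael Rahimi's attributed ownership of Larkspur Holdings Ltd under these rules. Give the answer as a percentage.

By parent–child attribution (R2), Rafael Rahimi is treated as also owning Amira Rahimi's interest in Talon Logistics SA, giving 12% + 37% = 49%.
Chain via Oakhollow Manufacturing Inc. → Summit Industries Corp. (R1): 46% × 54% × 22% = 5.4648% of Larkspur Holdings Ltd.
Chain via Talon Logistics SA → Vantage Energy Co. (R1): 49% × 89% × 22% = 9.5942% of Larkspur Holdings Ltd.
Aggregating (R3): 5.4648% + 9.5942% = 15.059%.

15.059%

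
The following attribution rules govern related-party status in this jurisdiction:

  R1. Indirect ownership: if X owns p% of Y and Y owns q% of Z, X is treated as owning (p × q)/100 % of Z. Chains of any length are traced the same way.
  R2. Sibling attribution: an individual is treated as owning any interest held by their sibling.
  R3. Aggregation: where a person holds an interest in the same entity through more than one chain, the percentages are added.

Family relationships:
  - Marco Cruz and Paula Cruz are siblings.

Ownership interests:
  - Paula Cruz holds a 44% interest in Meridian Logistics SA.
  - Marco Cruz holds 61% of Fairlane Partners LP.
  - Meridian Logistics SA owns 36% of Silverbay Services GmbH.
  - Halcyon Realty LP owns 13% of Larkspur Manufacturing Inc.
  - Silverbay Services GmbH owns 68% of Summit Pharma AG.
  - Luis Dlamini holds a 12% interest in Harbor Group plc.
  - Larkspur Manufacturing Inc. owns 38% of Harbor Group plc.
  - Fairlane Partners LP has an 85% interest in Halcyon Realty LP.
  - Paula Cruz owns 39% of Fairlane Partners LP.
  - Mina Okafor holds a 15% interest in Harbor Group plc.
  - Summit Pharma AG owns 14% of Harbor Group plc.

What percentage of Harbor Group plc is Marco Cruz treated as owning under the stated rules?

By sibling attribution (R2), Marco Cruz is treated as also owning Paula Cruz's interest in Fairlane Partners LP, giving 61% + 39% = 100%.
By sibling attribution (R2), Marco Cruz is treated as owning Paula Cruz's 44% interest in Meridian Logistics SA.
Chain via Fairlane Partners LP → Halcyon Realty LP → Larkspur Manufacturing Inc. (R1): 100% × 85% × 13% × 38% = 4.199% of Harbor Group plc.
Chain via Meridian Logistics SA → Silverbay Services GmbH → Summit Pharma AG (R1): 44% × 36% × 68% × 14% = 1.507968% of Harbor Group plc.
Aggregating (R3): 4.199% + 1.507968% = 5.706968%.

5.706968%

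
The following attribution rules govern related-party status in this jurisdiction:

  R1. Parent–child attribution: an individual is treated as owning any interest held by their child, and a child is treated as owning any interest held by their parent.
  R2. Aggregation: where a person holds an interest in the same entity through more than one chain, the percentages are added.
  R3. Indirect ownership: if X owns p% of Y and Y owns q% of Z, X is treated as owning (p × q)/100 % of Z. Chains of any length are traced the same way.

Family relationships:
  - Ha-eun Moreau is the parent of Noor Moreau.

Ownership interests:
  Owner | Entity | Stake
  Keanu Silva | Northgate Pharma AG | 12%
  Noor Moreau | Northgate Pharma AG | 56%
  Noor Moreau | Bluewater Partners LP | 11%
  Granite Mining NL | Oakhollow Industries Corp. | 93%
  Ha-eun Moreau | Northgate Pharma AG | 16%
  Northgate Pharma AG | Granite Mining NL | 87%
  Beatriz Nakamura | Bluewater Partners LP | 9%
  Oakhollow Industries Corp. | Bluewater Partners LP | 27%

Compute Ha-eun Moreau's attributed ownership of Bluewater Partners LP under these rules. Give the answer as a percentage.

26.728904%

By parent–child attribution (R1), Ha-eun Moreau is treated as also owning Noor Moreau's interest in Northgate Pharma AG, giving 16% + 56% = 72%.
By parent–child attribution (R1), Ha-eun Moreau is treated as owning Noor Moreau's 11% interest in Bluewater Partners LP.
Chain via Northgate Pharma AG → Granite Mining NL → Oakhollow Industries Corp. (R3): 72% × 87% × 93% × 27% = 15.728904% of Bluewater Partners LP.
Direct interest in Bluewater Partners LP: 11%.
Aggregating (R2): 15.728904% + 11% = 26.728904%.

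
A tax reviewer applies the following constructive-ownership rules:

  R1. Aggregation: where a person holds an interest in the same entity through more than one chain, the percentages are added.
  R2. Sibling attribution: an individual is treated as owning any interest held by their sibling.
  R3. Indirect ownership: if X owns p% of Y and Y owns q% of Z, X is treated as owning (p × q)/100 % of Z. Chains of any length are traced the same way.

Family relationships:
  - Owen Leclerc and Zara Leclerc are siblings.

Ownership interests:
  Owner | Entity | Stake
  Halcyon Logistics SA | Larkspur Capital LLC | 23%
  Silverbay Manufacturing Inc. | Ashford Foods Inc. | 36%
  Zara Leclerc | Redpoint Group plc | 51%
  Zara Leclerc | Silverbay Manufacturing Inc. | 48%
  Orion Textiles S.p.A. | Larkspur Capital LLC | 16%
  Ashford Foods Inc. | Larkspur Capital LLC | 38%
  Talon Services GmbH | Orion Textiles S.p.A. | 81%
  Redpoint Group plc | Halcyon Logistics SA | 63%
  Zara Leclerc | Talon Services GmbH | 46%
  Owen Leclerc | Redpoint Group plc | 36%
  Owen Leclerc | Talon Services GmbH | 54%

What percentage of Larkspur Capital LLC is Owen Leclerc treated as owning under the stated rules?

32.1327%

By sibling attribution (R2), Owen Leclerc is treated as also owning Zara Leclerc's interest in Redpoint Group plc, giving 36% + 51% = 87%.
By sibling attribution (R2), Owen Leclerc is treated as also owning Zara Leclerc's interest in Talon Services GmbH, giving 54% + 46% = 100%.
By sibling attribution (R2), Owen Leclerc is treated as owning Zara Leclerc's 48% interest in Silverbay Manufacturing Inc.
Chain via Redpoint Group plc → Halcyon Logistics SA (R3): 87% × 63% × 23% = 12.6063% of Larkspur Capital LLC.
Chain via Talon Services GmbH → Orion Textiles S.p.A. (R3): 100% × 81% × 16% = 12.96% of Larkspur Capital LLC.
Chain via Silverbay Manufacturing Inc. → Ashford Foods Inc. (R3): 48% × 36% × 38% = 6.5664% of Larkspur Capital LLC.
Aggregating (R1): 12.6063% + 12.96% + 6.5664% = 32.1327%.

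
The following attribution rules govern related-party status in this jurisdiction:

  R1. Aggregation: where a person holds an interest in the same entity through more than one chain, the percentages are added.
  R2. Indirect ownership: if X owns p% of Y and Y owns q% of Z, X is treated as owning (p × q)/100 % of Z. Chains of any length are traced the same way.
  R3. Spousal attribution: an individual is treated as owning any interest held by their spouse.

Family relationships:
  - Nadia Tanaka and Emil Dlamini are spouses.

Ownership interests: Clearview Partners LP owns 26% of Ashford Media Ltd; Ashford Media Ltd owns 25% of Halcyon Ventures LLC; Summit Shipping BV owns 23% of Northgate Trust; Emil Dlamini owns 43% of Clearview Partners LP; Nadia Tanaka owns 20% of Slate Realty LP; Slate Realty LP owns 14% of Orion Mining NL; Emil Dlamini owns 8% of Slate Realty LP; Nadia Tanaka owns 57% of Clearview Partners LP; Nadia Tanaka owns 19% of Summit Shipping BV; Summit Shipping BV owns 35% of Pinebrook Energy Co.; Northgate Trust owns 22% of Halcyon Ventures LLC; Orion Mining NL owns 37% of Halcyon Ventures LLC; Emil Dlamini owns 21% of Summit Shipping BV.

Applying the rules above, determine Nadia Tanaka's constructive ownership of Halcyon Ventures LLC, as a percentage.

9.9744%

By spousal attribution (R3), Nadia Tanaka is treated as also owning Emil Dlamini's interest in Summit Shipping BV, giving 19% + 21% = 40%.
By spousal attribution (R3), Nadia Tanaka is treated as also owning Emil Dlamini's interest in Clearview Partners LP, giving 57% + 43% = 100%.
By spousal attribution (R3), Nadia Tanaka is treated as also owning Emil Dlamini's interest in Slate Realty LP, giving 20% + 8% = 28%.
Chain via Summit Shipping BV → Northgate Trust (R2): 40% × 23% × 22% = 2.024% of Halcyon Ventures LLC.
Chain via Clearview Partners LP → Ashford Media Ltd (R2): 100% × 26% × 25% = 6.5% of Halcyon Ventures LLC.
Chain via Slate Realty LP → Orion Mining NL (R2): 28% × 14% × 37% = 1.4504% of Halcyon Ventures LLC.
Aggregating (R1): 2.024% + 6.5% + 1.4504% = 9.9744%.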